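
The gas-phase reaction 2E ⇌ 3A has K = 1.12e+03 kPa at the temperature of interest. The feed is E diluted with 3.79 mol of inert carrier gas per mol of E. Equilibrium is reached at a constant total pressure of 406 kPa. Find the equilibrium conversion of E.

X = 0.709

Basis: 1 mol E initially; let X = conversion of E. Extent ξ = 0.5X.
Species balance: n_E = 1 − X; n_A = 1.5X; n_I = 3.79 (inert).
Summing: n_T = 4.79 + 0.5X.
Mole fractions y_i = n_i/n_T; K = p_A^3 / (p_E^2) with p_i = y_i·P.
Substituting and setting equal to 1.12e+03 kPa gives a polynomial in X; the root in (0,1) is X = 0.709.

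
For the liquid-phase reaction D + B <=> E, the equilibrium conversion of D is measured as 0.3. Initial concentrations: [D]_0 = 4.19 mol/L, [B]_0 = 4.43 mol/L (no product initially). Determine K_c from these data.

K_c = 0.135 L/mol

Let X = conversion of D.
Concentrations: [D] = 4.19 − 4.19X; [B] = 4.43 − 4.19X; [E] = 4.19X.
At X = 0.3: [D] = 2.93, [B] = 3.17, [E] = 1.26.
K_c = [E] / ([D] [B]) = 0.135 L/mol.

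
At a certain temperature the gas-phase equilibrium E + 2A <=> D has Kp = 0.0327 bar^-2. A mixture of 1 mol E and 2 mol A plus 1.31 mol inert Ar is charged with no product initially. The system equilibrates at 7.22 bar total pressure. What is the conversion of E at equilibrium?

X = 0.218

Let X = conversion of E (basis 1 mol E); extent of reaction ξ = X.
At extent ξ: n_E = 1 − X; n_A = 2 − 2X; n_D = X; n_I = 1.31 (inert).
Total moles n_T = 4.31 − 2X.
y_i = n_i/n_T, p_i = y_i·P. Kp = p_D / (p_E p_A^2).
This yields a degree-3 equation in X; solving on (0,1), X = 0.218.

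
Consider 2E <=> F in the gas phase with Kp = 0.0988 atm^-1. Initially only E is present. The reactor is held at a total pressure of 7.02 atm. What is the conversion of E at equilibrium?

Basis: 1 mol E initially; let X = conversion of E. Extent ξ = 0.5X.
Mole table: n_E = 1 − X; n_F = 0.5X.
n_T = Σnᵢ = 1 − 0.5X.
y_i = n_i/n_T, p_i = y_i·P. Kp = p_F / (p_E^2).
Setting this equal to 0.0988 atm^-1 and taking the physical root (0 < X < 1) gives X = 0.485.

X = 0.485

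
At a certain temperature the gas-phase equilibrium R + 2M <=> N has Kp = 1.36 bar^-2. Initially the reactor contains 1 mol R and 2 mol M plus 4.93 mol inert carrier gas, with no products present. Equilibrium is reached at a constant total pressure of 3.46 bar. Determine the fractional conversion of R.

X = 0.347

Let X = conversion of R (basis 1 mol R); extent of reaction ξ = X.
At extent ξ: n_R = 1 − X; n_M = 2 − 2X; n_N = X; n_I = 4.93 (inert).
n_T = Σnᵢ = 7.93 − 2X.
y_i = n_i/n_T, p_i = y_i·P. Kp = p_N / (p_R p_M^2).
Setting this equal to 1.36 bar^-2 and taking the physical root (0 < X < 1) gives X = 0.347.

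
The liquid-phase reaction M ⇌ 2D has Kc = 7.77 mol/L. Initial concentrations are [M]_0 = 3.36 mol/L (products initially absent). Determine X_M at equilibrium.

Let X = conversion of M; extent ξ = 3.36·X mol/L.
Concentrations: [M] = 3.36 − 3.36X; [D] = 6.72X.
Kc = [D]^2 / ([M]).
Solving Kc = 7.77 for X ∈ (0,1): X = 0.524.

X = 0.524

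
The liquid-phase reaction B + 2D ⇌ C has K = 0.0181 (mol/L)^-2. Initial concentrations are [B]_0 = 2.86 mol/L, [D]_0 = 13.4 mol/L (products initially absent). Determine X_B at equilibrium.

Let X = conversion of B; extent ξ = 2.86·X mol/L.
Concentrations: [B] = 2.86 − 2.86X; [D] = 13.4 − 5.72X; [C] = 2.86X.
K = [C] / ([B] [D]^2).
Equating to 0.0181 (mol/L)^-2: the physical root is X = 0.634.

X = 0.634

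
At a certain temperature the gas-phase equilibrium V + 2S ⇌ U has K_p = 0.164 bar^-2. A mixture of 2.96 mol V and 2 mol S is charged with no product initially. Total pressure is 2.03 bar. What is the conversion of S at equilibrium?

Basis: 2 mol S initially; let X = conversion of S. Extent ξ = X.
Moles: n_V = 2.96 − X; n_S = 2 − 2X; n_U = X.
n_T = Σnᵢ = 4.96 − 2X.
With p_i = (n_i/n_T)P, K_p = p_U / (p_V p_S^2).
Setting this equal to 0.164 bar^-2 and taking the physical root (0 < X < 1) gives X = 0.220.

X = 0.220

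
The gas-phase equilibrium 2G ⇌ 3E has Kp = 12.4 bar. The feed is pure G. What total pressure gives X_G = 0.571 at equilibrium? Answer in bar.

P = 4.67 bar

Take 1 mol G as basis and let X be its fractional conversion, so ξ = 0.5X.
At extent ξ: n_G = 1 − X; n_E = 1.5X.
Summing: n_T = 1 + 0.5X.
Kp = p_E^3 / (p_G^2) with p_i = (n_i/n_T)·P.
At X = 0.571: the mole-fraction product g(X) = Π y_i^ν_i = 2.656. Since Kp = g(X)·P^{1}, P = (Kp/g)^(1/1) = (12.4/2.656)^(1/1) = 4.67 bar.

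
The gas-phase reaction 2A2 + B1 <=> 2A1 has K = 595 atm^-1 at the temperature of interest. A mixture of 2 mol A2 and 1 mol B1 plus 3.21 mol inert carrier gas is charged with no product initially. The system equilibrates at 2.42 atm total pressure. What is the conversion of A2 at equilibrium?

X = 0.860

Take 2 mol A2 as basis and let X be its fractional conversion, so ξ = X.
Species balance: n_A2 = 2 − 2X; n_B1 = 1 − X; n_A1 = 2X; n_I = 3.21 (inert).
n_T = Σnᵢ = 6.21 − X.
Mole fractions y_i = n_i/n_T; K = p_A1^2 / (p_A2^2 p_B1) with p_i = y_i·P.
This yields a degree-3 equation in X; solving on (0,1), X = 0.860.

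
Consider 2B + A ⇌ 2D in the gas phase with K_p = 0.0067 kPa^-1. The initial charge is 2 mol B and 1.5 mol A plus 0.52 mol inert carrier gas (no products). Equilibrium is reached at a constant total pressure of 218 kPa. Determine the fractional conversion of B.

Let X = conversion of B (basis 2 mol B); extent of reaction ξ = X.
At extent ξ: n_B = 2 − 2X; n_A = 1.5 − X; n_D = 2X; n_I = 0.52 (inert).
n_T = Σnᵢ = 4.02 − X.
With p_i = (n_i/n_T)P, K_p = p_D^2 / (p_B^2 p_A).
This yields a degree-3 equation in X; solving on (0,1), X = 0.400.

X = 0.400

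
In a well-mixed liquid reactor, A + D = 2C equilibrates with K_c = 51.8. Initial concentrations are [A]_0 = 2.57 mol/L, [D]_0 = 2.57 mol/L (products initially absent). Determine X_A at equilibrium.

X = 0.783

Let X = conversion of A; extent ξ = 2.57·X mol/L.
Concentrations: [A] = 2.57 − 2.57X; [D] = 2.57 − 2.57X; [C] = 5.14X.
K_c = [C]^2 / ([A] [D]).
Setting equal to 51.8 and solving for X on (0,1) gives X = 0.783.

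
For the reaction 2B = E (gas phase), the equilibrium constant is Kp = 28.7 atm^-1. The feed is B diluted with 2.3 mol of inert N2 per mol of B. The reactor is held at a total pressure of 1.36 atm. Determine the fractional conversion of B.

Take 1 mol B as basis and let X be its fractional conversion, so ξ = 0.5X.
Species balance: n_B = 1 − X; n_E = 0.5X; n_I = 2.3 (inert).
n_T = Σnᵢ = 3.3 − 0.5X.
Mole fractions y_i = n_i/n_T; Kp = p_E / (p_B^2) with p_i = y_i·P.
Equating to 28.7 atm^-1 and solving on 0 < X < 1: X = 0.825.

X = 0.825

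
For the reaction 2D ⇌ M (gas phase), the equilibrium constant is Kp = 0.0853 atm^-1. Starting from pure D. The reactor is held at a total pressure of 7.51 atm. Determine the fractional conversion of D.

Basis: 1 mol D initially; let X = conversion of D. Extent ξ = 0.5X.
At extent ξ: n_D = 1 − X; n_M = 0.5X.
Summing: n_T = 1 − 0.5X.
y_i = n_i/n_T, p_i = y_i·P. Kp = p_M / (p_D^2).
Setting this equal to 0.0853 atm^-1 and taking the physical root (0 < X < 1) gives X = 0.470.

X = 0.470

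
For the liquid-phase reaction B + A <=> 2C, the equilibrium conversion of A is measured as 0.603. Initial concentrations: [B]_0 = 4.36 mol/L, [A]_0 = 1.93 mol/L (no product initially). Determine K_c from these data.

K_c = 2.21

Let X = conversion of A.
Concentrations: [B] = 4.36 − 1.93X; [A] = 1.93 − 1.93X; [C] = 3.86X.
At X = 0.603: [B] = 3.2, [A] = 0.766, [C] = 2.33.
K_c = [C]^2 / ([B] [A]) = 2.21.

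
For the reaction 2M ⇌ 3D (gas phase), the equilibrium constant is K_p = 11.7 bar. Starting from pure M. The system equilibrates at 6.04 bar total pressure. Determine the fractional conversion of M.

Take 1 mol M as basis and let X be its fractional conversion, so ξ = 0.5X.
Mole table: n_M = 1 − X; n_D = 1.5X.
Summing: n_T = 1 + 0.5X.
Mole fractions y_i = n_i/n_T; K_p = p_D^3 / (p_M^2) with p_i = y_i·P.
This yields a degree-3 equation in X; solving on (0,1), X = 0.538.

X = 0.538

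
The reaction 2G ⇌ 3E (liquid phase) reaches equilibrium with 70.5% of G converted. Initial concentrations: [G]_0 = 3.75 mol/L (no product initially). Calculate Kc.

Let X = conversion of G.
Concentrations: [G] = 3.75 − 3.75X; [E] = 5.62X.
At X = 0.705: [G] = 1.11, [E] = 3.97.
Kc = [E]^3 / ([G]^2) = 51 mol/L.

Kc = 51 mol/L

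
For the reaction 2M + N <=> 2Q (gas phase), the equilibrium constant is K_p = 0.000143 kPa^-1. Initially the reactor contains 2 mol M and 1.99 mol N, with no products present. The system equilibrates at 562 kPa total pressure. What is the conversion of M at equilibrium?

X = 0.164

Basis: 2 mol M initially; let X = conversion of M. Extent ξ = X.
Species balance: n_M = 2 − 2X; n_N = 1.99 − X; n_Q = 2X.
Summing: n_T = 3.99 − X.
y_i = n_i/n_T, p_i = y_i·P. K_p = p_Q^2 / (p_M^2 p_N).
Substituting and setting equal to 0.000143 kPa^-1 gives a polynomial in X; the root in (0,1) is X = 0.164.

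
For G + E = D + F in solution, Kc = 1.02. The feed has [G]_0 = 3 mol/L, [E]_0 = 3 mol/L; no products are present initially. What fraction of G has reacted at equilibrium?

Let X = conversion of G; extent ξ = 3·X mol/L.
Concentrations: [G] = 3 − 3X; [E] = 3 − 3X; [D] = 3X; [F] = 3X.
Kc = [D] [F] / ([G] [E]).
Equating to 1.02: the physical root is X = 0.502.

X = 0.502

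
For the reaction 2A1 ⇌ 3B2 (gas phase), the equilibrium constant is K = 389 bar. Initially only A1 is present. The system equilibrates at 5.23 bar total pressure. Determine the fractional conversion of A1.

Let X = conversion of A1 (basis 1 mol A1); extent of reaction ξ = 0.5X.
Mole table: n_A1 = 1 − X; n_B2 = 1.5X.
Summing: n_T = 1 + 0.5X.
With p_i = (n_i/n_T)P, K = p_B2^3 / (p_A1^2).
Substituting and setting equal to 389 bar gives a polynomial in X; the root in (0,1) is X = 0.858.

X = 0.858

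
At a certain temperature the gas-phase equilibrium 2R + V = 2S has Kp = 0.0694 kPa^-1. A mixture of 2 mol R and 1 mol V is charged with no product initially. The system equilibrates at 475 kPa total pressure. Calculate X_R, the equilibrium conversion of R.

Let X = conversion of R (basis 2 mol R); extent of reaction ξ = X.
Species balance: n_R = 2 − 2X; n_V = 1 − X; n_S = 2X.
Total moles n_T = 3 − X.
With p_i = (n_i/n_T)P, Kp = p_S^2 / (p_R^2 p_V).
Substituting and setting equal to 0.0694 kPa^-1 gives a polynomial in X; the root in (0,1) is X = 0.681.

X = 0.681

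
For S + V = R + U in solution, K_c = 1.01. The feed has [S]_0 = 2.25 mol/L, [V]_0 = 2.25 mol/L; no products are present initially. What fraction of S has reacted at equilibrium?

Let X = conversion of S; extent ξ = 2.25·X mol/L.
Concentrations: [S] = 2.25 − 2.25X; [V] = 2.25 − 2.25X; [R] = 2.25X; [U] = 2.25X.
K_c = [R] [U] / ([S] [V]).
This equals 1.01 at X = 0.501 (the root in 0 < X < 1).

X = 0.501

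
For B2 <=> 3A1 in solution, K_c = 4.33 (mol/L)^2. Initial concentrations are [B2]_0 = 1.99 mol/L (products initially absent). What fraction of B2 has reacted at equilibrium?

Let X = conversion of B2; extent ξ = 1.99·X mol/L.
Concentrations: [B2] = 1.99 − 1.99X; [A1] = 5.97X.
K_c = [A1]^3 / ([B2]).
Solving K_c = 4.33 for X ∈ (0,1): X = 0.304.

X = 0.304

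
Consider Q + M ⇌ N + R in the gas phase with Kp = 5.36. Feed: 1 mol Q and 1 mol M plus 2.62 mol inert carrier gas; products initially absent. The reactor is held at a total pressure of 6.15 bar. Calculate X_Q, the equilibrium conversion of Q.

Take 1 mol Q as basis and let X be its fractional conversion, so ξ = X.
Species balance: n_Q = 1 − X; n_M = 1 − X; n_N = X; n_R = X; n_I = 2.62 (inert).
n_T stays at 4.62 (no change in mole number).
With p_i = (n_i/n_T)P, Kp = p_N p_R / (p_Q p_M).
This yields a degree-2 equation in X; solving on (0,1), X = 0.698.

X = 0.698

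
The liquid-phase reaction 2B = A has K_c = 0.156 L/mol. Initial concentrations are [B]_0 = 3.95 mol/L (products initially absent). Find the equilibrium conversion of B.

Let X = conversion of B; extent ξ = 3.95X/2 mol/L.
Concentrations: [B] = 3.95 − 3.95X; [A] = 1.98X.
K_c = [A] / ([B]^2).
Equating to 0.156 L/mol: the physical root is X = 0.418.

X = 0.418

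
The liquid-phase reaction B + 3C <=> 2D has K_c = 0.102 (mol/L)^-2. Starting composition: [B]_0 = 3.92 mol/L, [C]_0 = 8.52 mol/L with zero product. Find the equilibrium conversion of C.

X = 0.578

Let X = conversion of C; extent ξ = 8.52X/3 mol/L.
Concentrations: [B] = 3.92 − 2.84X; [C] = 8.52 − 8.52X; [D] = 5.68X.
K_c = [D]^2 / ([B] [C]^3).
Solving K_c = 0.102 for X ∈ (0,1): X = 0.578.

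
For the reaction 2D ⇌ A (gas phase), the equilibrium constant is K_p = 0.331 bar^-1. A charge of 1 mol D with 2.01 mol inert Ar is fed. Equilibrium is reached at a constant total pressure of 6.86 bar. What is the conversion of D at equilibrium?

Take 1 mol D as basis and let X be its fractional conversion, so ξ = 0.5X.
Mole table: n_D = 1 − X; n_A = 0.5X; n_I = 2.01 (inert).
Total moles n_T = 3.01 − 0.5X.
y_i = n_i/n_T, p_i = y_i·P. K_p = p_A / (p_D^2).
Setting this equal to 0.331 bar^-1 and taking the physical root (0 < X < 1) gives X = 0.466.

X = 0.466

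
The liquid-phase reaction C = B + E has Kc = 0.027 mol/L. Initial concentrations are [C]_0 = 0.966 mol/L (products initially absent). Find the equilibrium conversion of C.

X = 0.154

Let X = conversion of C; extent ξ = 0.966·X mol/L.
Concentrations: [C] = 0.966 − 0.966X; [B] = 0.966X; [E] = 0.966X.
Kc = [B] [E] / ([C]).
Solving Kc = 0.027 for X ∈ (0,1): X = 0.154.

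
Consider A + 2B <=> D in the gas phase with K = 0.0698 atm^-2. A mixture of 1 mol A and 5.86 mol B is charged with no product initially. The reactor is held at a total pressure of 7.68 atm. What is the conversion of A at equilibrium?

X = 0.732

Basis: 1 mol A initially; let X = conversion of A. Extent ξ = X.
Species balance: n_A = 1 − X; n_B = 5.86 − 2X; n_D = X.
Summing: n_T = 6.86 − 2X.
Mole fractions y_i = n_i/n_T; K = p_D / (p_A p_B^2) with p_i = y_i·P.
Equating to 0.0698 atm^-2 and solving on 0 < X < 1: X = 0.732.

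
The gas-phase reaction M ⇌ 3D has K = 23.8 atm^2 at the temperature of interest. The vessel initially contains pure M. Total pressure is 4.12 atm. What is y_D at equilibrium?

Let X = conversion of M (basis 1 mol M); extent of reaction ξ = X.
Moles: n_M = 1 − X; n_D = 3X.
Summing: n_T = 1 + 2X.
Mole fractions y_i = n_i/n_T; K = p_D^3 / (p_M) with p_i = y_i·P.
Substituting and setting equal to 23.8 atm^2 gives a polynomial in X; the root in (0,1) is X = 0.470.
Then n_D = 1.41, n_T = 1.94, so y_D = 0.727.

y_D = 0.727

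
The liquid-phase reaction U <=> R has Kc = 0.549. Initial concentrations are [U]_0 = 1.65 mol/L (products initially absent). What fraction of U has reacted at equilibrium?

X = 0.354

Let X = conversion of U; extent ξ = 1.65·X mol/L.
Concentrations: [U] = 1.65 − 1.65X; [R] = 1.65X.
Kc = [R] / ([U]).
Solving Kc = 0.549 for X ∈ (0,1): X = 0.354.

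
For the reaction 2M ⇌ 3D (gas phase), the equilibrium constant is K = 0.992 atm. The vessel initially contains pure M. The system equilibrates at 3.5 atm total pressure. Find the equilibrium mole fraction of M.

y_M = 0.556

Take 1 mol M as basis and let X be its fractional conversion, so ξ = 0.5X.
At extent ξ: n_M = 1 − X; n_D = 1.5X.
n_T = Σnᵢ = 1 + 0.5X.
With p_i = (n_i/n_T)P, K = p_D^3 / (p_M^2).
Setting this equal to 0.992 atm and taking the physical root (0 < X < 1) gives X = 0.348.
Then n_M = 0.652, n_T = 1.17, so y_M = 0.556.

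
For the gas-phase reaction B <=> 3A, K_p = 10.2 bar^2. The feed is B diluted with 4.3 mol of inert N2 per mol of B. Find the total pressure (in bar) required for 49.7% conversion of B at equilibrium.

Take 1 mol B as basis and let X be its fractional conversion, so ξ = X.
Mole table: n_B = 1 − X; n_A = 3X; n_I = 4.3 (inert).
n_T = Σnᵢ = 5.3 + 2X.
K_p = p_A^3 / (p_B) with p_i = (n_i/n_T)·P.
At X = 0.497: the mole-fraction product g(X) = Π y_i^ν_i = 0.1663. Since K_p = g(X)·P^{2}, P = (K_p/g)^(1/2) = (10.2/0.1663)^(1/2) = 7.83 bar.

P = 7.83 bar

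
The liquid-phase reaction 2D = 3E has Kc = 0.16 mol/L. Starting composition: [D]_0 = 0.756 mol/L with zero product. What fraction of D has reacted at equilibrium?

X = 0.310

Let X = conversion of D; extent ξ = 0.756X/2 mol/L.
Concentrations: [D] = 0.756 − 0.756X; [E] = 1.13X.
Kc = [E]^3 / ([D]^2).
Solving Kc = 0.16 for X ∈ (0,1): X = 0.310.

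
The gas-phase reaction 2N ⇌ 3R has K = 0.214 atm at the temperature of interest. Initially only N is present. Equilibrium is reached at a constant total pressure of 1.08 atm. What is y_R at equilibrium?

y_R = 0.410

Take 1 mol N as basis and let X be its fractional conversion, so ξ = 0.5X.
At extent ξ: n_N = 1 − X; n_R = 1.5X.
Total moles n_T = 1 + 0.5X.
With p_i = (n_i/n_T)P, K = p_R^3 / (p_N^2).
This yields a degree-3 equation in X; solving on (0,1), X = 0.317.
Then n_R = 0.475, n_T = 1.16, so y_R = 0.410.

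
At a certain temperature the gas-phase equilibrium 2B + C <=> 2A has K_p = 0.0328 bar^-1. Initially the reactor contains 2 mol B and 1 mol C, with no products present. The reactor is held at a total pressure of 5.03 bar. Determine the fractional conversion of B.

X = 0.180

Let X = conversion of B (basis 2 mol B); extent of reaction ξ = X.
Species balance: n_B = 2 − 2X; n_C = 1 − X; n_A = 2X.
Total moles n_T = 3 − X.
With p_i = (n_i/n_T)P, K_p = p_A^2 / (p_B^2 p_C).
Equating to 0.0328 bar^-1 and solving on 0 < X < 1: X = 0.180.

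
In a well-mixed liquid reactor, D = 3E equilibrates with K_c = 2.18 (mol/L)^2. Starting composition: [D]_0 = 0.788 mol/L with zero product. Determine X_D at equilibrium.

X = 0.422

Let X = conversion of D; extent ξ = 0.788·X mol/L.
Concentrations: [D] = 0.788 − 0.788X; [E] = 2.36X.
K_c = [E]^3 / ([D]).
Solving K_c = 2.18 for X ∈ (0,1): X = 0.422.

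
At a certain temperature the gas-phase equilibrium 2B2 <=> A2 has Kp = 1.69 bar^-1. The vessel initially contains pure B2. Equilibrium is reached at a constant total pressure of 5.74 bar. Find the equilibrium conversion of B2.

Basis: 1 mol B2 initially; let X = conversion of B2. Extent ξ = 0.5X.
Species balance: n_B2 = 1 − X; n_A2 = 0.5X.
n_T = Σnᵢ = 1 − 0.5X.
y_i = n_i/n_T, p_i = y_i·P. Kp = p_A2 / (p_B2^2).
Equating to 1.69 bar^-1 and solving on 0 < X < 1: X = 0.841.

X = 0.841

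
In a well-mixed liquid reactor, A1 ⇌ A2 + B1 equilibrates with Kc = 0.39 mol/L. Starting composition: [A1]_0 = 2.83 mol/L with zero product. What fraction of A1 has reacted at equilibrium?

Let X = conversion of A1; extent ξ = 2.83·X mol/L.
Concentrations: [A1] = 2.83 − 2.83X; [A2] = 2.83X; [B1] = 2.83X.
Kc = [A2] [B1] / ([A1]).
Solving Kc = 0.39 for X ∈ (0,1): X = 0.309.

X = 0.309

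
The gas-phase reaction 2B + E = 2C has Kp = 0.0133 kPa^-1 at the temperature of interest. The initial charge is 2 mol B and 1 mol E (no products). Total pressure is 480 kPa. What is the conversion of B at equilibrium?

X = 0.525

Let X = conversion of B (basis 2 mol B); extent of reaction ξ = X.
At extent ξ: n_B = 2 − 2X; n_E = 1 − X; n_C = 2X.
Total moles n_T = 3 − X.
y_i = n_i/n_T, p_i = y_i·P. Kp = p_C^2 / (p_B^2 p_E).
This yields a degree-3 equation in X; solving on (0,1), X = 0.525.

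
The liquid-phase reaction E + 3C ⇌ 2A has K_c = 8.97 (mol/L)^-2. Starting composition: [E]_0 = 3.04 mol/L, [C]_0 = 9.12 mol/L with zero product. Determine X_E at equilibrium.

Let X = conversion of E; extent ξ = 3.04·X mol/L.
Concentrations: [E] = 3.04 − 3.04X; [C] = 9.12 − 9.12X; [A] = 6.08X.
K_c = [A]^2 / ([E] [C]^3).
This equals 8.97 at X = 0.814 (the root in 0 < X < 1).

X = 0.814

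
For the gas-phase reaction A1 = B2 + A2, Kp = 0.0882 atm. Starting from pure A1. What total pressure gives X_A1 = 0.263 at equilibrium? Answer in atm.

P = 1.19 atm

Take 1 mol A1 as basis and let X be its fractional conversion, so ξ = X.
At extent ξ: n_A1 = 1 − X; n_B2 = X; n_A2 = X.
Total moles n_T = 1 + X.
Kp = p_B2 p_A2 / (p_A1) with p_i = (n_i/n_T)·P.
At X = 0.263: the mole-fraction product g(X) = Π y_i^ν_i = 0.07431. Since Kp = g(X)·P^{1}, P = (Kp/g)^(1/1) = (0.0882/0.07431)^(1/1) = 1.19 atm.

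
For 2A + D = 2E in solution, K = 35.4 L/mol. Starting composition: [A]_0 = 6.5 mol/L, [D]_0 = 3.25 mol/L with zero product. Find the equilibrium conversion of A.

Let X = conversion of A; extent ξ = 6.5X/2 mol/L.
Concentrations: [A] = 6.5 − 6.5X; [D] = 3.25 − 3.25X; [E] = 6.5X.
K = [E]^2 / ([A]^2 [D]).
Setting equal to 35.4 and solving for X on (0,1) gives X = 0.820.

X = 0.820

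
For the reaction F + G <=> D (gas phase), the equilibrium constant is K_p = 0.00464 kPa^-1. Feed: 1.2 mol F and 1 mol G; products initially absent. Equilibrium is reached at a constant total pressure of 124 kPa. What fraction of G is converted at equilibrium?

X = 0.222

Let X = conversion of G (basis 1 mol G); extent of reaction ξ = X.
Species balance: n_F = 1.2 − X; n_G = 1 − X; n_D = X.
Total moles n_T = 2.2 − X.
With p_i = (n_i/n_T)P, K_p = p_D / (p_F p_G).
Substituting and setting equal to 0.00464 kPa^-1 gives a polynomial in X; the root in (0,1) is X = 0.222.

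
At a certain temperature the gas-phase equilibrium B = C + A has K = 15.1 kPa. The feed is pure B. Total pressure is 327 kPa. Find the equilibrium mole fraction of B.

Let X = conversion of B (basis 1 mol B); extent of reaction ξ = X.
Mole table: n_B = 1 − X; n_C = X; n_A = X.
Total moles n_T = 1 + X.
With p_i = (n_i/n_T)P, K = p_C p_A / (p_B).
Substituting and setting equal to 15.1 kPa gives a polynomial in X; the root in (0,1) is X = 0.210.
Then n_B = 0.79, n_T = 1.21, so y_B = 0.653.

y_B = 0.653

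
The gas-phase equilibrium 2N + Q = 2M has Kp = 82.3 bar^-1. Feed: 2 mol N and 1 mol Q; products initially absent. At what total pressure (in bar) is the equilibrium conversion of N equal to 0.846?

Take 2 mol N as basis and let X be its fractional conversion, so ξ = X.
Mole table: n_N = 2 − 2X; n_Q = 1 − X; n_M = 2X.
n_T = Σnᵢ = 3 − X.
Kp = p_M^2 / (p_N^2 p_Q) with p_i = (n_i/n_T)·P.
At X = 0.846: the mole-fraction product g(X) = Π y_i^ν_i = 422.1. Since Kp = g(X)·P^{-1}, P = (g/Kp)^(1/1) = (422.1/82.3)^(1/1) = 5.13 bar.

P = 5.13 bar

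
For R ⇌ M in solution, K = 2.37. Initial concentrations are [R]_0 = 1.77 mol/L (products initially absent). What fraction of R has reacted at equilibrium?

X = 0.703

Let X = conversion of R; extent ξ = 1.77·X mol/L.
Concentrations: [R] = 1.77 − 1.77X; [M] = 1.77X.
K = [M] / ([R]).
Solving K = 2.37 for X ∈ (0,1): X = 0.703.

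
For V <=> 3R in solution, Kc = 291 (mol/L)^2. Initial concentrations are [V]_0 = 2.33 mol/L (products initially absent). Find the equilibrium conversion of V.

Let X = conversion of V; extent ξ = 2.33·X mol/L.
Concentrations: [V] = 2.33 − 2.33X; [R] = 6.99X.
Kc = [R]^3 / ([V]).
This equals 291 at X = 0.770 (the root in 0 < X < 1).

X = 0.770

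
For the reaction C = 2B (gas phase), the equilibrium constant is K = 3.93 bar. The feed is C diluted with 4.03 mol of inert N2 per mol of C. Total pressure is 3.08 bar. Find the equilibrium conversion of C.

X = 0.718

Take 1 mol C as basis and let X be its fractional conversion, so ξ = X.
Mole table: n_C = 1 − X; n_B = 2X; n_I = 4.03 (inert).
Total moles n_T = 5.03 + X.
y_i = n_i/n_T, p_i = y_i·P. K = p_B^2 / (p_C).
Setting this equal to 3.93 bar and taking the physical root (0 < X < 1) gives X = 0.718.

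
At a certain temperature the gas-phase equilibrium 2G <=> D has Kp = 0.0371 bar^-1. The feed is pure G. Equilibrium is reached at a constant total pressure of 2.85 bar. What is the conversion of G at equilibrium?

X = 0.162

Let X = conversion of G (basis 1 mol G); extent of reaction ξ = 0.5X.
Species balance: n_G = 1 − X; n_D = 0.5X.
n_T = Σnᵢ = 1 − 0.5X.
With p_i = (n_i/n_T)P, Kp = p_D / (p_G^2).
Equating to 0.0371 bar^-1 and solving on 0 < X < 1: X = 0.162.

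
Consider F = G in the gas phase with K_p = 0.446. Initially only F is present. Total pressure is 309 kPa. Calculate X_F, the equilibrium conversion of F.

X = 0.308

Basis: 1 mol F initially; let X = conversion of F. Extent ξ = X.
At extent ξ: n_F = 1 − X; n_G = X.
n_T stays at 1 (no change in mole number).
y_i = n_i/n_T, p_i = y_i·P. K_p = p_G / (p_F).
Substituting and setting equal to 0.446 gives a polynomial in X; the root in (0,1) is X = 0.308.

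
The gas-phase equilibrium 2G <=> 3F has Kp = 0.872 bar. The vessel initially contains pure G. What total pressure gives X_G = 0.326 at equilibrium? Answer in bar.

P = 3.94 bar

Take 1 mol G as basis and let X be its fractional conversion, so ξ = 0.5X.
Moles: n_G = 1 − X; n_F = 1.5X.
n_T = Σnᵢ = 1 + 0.5X.
Kp = p_F^3 / (p_G^2) with p_i = (n_i/n_T)·P.
At X = 0.326: the mole-fraction product g(X) = Π y_i^ν_i = 0.2213. Since Kp = g(X)·P^{1}, P = (Kp/g)^(1/1) = (0.872/0.2213)^(1/1) = 3.94 bar.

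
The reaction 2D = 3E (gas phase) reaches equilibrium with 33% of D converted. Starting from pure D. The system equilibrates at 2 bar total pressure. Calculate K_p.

K_p = 0.464 bar

Let X = conversion of D (basis 1 mol D); extent of reaction ξ = 0.5X.
At extent ξ: n_D = 1 − X; n_E = 1.5X.
n_T = Σnᵢ = 1 + 0.5X.
At X = 0.33: n_D = 0.67, n_E = 0.495, n_T = 1.17.
p_i = (n_i/n_T)·P. K_p = p_E^3 / (p_D^2) = 0.464 bar.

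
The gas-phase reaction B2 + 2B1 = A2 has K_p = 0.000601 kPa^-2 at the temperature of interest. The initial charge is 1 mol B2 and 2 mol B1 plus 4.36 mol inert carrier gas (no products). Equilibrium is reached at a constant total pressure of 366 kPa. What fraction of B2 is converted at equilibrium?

X = 0.588

Take 1 mol B2 as basis and let X be its fractional conversion, so ξ = X.
Mole table: n_B2 = 1 − X; n_B1 = 2 − 2X; n_A2 = X; n_I = 4.36 (inert).
n_T = Σnᵢ = 7.36 − 2X.
Mole fractions y_i = n_i/n_T; K_p = p_A2 / (p_B2 p_B1^2) with p_i = y_i·P.
Equating to 0.000601 kPa^-2 and solving on 0 < X < 1: X = 0.588.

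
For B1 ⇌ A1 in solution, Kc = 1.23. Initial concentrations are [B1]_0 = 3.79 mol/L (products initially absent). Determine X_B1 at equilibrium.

Let X = conversion of B1; extent ξ = 3.79·X mol/L.
Concentrations: [B1] = 3.79 − 3.79X; [A1] = 3.79X.
Kc = [A1] / ([B1]).
This equals 1.23 at X = 0.552 (the root in 0 < X < 1).

X = 0.552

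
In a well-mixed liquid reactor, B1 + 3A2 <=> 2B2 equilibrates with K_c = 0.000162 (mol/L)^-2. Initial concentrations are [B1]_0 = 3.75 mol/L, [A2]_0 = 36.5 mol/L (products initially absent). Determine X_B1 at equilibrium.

Let X = conversion of B1; extent ξ = 3.75·X mol/L.
Concentrations: [B1] = 3.75 − 3.75X; [A2] = 36.5 − 11.2X; [B2] = 7.5X.
K_c = [B2]^2 / ([B1] [A2]^3).
Equating to 0.000162 (mol/L)^-2: the physical root is X = 0.437.

X = 0.437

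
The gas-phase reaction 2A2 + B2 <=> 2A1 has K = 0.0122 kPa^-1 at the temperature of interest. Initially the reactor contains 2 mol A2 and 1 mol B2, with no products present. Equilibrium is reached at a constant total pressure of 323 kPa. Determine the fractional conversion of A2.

Basis: 2 mol A2 initially; let X = conversion of A2. Extent ξ = X.
Species balance: n_A2 = 2 − 2X; n_B2 = 1 − X; n_A1 = 2X.
Summing: n_T = 3 − X.
y_i = n_i/n_T, p_i = y_i·P. K = p_A1^2 / (p_A2^2 p_B2).
This yields a degree-3 equation in X; solving on (0,1), X = 0.475.

X = 0.475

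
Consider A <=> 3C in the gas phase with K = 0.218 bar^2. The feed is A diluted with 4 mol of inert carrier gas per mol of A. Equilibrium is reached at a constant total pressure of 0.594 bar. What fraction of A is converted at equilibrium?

Let X = conversion of A (basis 1 mol A); extent of reaction ξ = X.
Species balance: n_A = 1 − X; n_C = 3X; n_I = 4 (inert).
Total moles n_T = 5 + 2X.
Mole fractions y_i = n_i/n_T; K = p_C^3 / (p_A) with p_i = y_i·P.
Substituting and setting equal to 0.218 bar^2 gives a polynomial in X; the root in (0,1) is X = 0.671.

X = 0.671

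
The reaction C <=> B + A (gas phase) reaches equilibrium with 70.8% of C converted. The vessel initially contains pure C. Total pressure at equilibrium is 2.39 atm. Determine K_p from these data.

Let X = conversion of C (basis 1 mol C); extent of reaction ξ = X.
Species balance: n_C = 1 − X; n_B = X; n_A = X.
Summing: n_T = 1 + X.
At X = 0.708: n_C = 0.292, n_B = 0.708, n_A = 0.708, n_T = 1.71.
p_i = (n_i/n_T)·P. K_p = p_B p_A / (p_C) = 2.4 atm.

K_p = 2.4 atm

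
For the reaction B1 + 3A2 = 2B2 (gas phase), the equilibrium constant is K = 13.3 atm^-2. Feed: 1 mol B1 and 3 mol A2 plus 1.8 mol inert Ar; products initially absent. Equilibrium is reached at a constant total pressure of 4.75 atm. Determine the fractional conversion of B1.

X = 0.734

Basis: 1 mol B1 initially; let X = conversion of B1. Extent ξ = X.
At extent ξ: n_B1 = 1 − X; n_A2 = 3 − 3X; n_B2 = 2X; n_I = 1.8 (inert).
n_T = Σnᵢ = 5.8 − 2X.
With p_i = (n_i/n_T)P, K = p_B2^2 / (p_B1 p_A2^3).
Setting this equal to 13.3 atm^-2 and taking the physical root (0 < X < 1) gives X = 0.734.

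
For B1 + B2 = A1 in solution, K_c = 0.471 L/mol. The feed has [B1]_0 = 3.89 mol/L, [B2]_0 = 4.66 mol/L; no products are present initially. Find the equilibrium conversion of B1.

Let X = conversion of B1; extent ξ = 3.89·X mol/L.
Concentrations: [B1] = 3.89 − 3.89X; [B2] = 4.66 − 3.89X; [A1] = 3.89X.
K_c = [A1] / ([B1] [B2]).
Solving K_c = 0.471 for X ∈ (0,1): X = 0.545.

X = 0.545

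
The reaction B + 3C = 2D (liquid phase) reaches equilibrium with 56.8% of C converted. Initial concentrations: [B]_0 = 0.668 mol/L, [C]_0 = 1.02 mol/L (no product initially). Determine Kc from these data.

Let X = conversion of C.
Concentrations: [B] = 0.668 − 0.34X; [C] = 1.02 − 1.02X; [D] = 0.68X.
At X = 0.568: [B] = 0.475, [C] = 0.441, [D] = 0.386.
Kc = [D]^2 / ([B] [C]^3) = 3.67 (mol/L)^-2.

Kc = 3.67 (mol/L)^-2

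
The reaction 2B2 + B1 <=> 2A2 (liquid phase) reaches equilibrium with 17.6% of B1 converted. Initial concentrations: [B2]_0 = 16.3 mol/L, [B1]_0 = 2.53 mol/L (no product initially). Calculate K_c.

Let X = conversion of B1.
Concentrations: [B2] = 16.3 − 5.06X; [B1] = 2.53 − 2.53X; [A2] = 5.06X.
At X = 0.176: [B2] = 15.4, [B1] = 2.08, [A2] = 0.891.
K_c = [A2]^2 / ([B2]^2 [B1]) = 0.0016 L/mol.

K_c = 0.0016 L/mol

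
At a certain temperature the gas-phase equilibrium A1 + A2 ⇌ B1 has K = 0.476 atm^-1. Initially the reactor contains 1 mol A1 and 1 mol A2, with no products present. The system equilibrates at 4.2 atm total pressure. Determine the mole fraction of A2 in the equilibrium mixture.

Let X = conversion of A1 (basis 1 mol A1); extent of reaction ξ = X.
At extent ξ: n_A1 = 1 − X; n_A2 = 1 − X; n_B1 = X.
Total moles n_T = 2 − X.
y_i = n_i/n_T, p_i = y_i·P. K = p_B1 / (p_A1 p_A2).
Setting this equal to 0.476 atm^-1 and taking the physical root (0 < X < 1) gives X = 0.423.
Then n_A2 = 0.577, n_T = 1.58, so y_A2 = 0.366.

y_A2 = 0.366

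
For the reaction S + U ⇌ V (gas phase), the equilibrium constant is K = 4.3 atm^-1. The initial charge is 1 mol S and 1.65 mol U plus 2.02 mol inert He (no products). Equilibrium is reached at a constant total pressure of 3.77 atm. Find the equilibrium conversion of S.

Basis: 1 mol S initially; let X = conversion of S. Extent ξ = X.
At extent ξ: n_S = 1 − X; n_U = 1.65 − X; n_V = X; n_I = 2.02 (inert).
Total moles n_T = 4.67 − X.
Mole fractions y_i = n_i/n_T; K = p_V / (p_S p_U) with p_i = y_i·P.
Equating to 4.3 atm^-1 and solving on 0 < X < 1: X = 0.783.

X = 0.783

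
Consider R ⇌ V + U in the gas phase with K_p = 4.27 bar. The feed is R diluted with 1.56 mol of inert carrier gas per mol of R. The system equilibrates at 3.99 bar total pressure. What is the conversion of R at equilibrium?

X = 0.816

Let X = conversion of R (basis 1 mol R); extent of reaction ξ = X.
At extent ξ: n_R = 1 − X; n_V = X; n_U = X; n_I = 1.56 (inert).
Total moles n_T = 2.56 + X.
With p_i = (n_i/n_T)P, K_p = p_V p_U / (p_R).
Equating to 4.27 bar and solving on 0 < X < 1: X = 0.816.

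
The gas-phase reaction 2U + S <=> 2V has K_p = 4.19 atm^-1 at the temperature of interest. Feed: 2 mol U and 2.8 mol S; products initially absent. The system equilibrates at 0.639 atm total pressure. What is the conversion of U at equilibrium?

Let X = conversion of U (basis 2 mol U); extent of reaction ξ = X.
Mole table: n_U = 2 − 2X; n_S = 2.8 − X; n_V = 2X.
n_T = Σnᵢ = 4.8 − X.
Mole fractions y_i = n_i/n_T; K_p = p_V^2 / (p_U^2 p_S) with p_i = y_i·P.
Setting this equal to 4.19 atm^-1 and taking the physical root (0 < X < 1) gives X = 0.544.

X = 0.544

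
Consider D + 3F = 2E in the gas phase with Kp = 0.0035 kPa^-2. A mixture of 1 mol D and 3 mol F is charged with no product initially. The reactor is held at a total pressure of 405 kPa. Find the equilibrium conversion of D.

Take 1 mol D as basis and let X be its fractional conversion, so ξ = X.
Mole table: n_D = 1 − X; n_F = 3 − 3X; n_E = 2X.
n_T = Σnᵢ = 4 − 2X.
y_i = n_i/n_T, p_i = y_i·P. Kp = p_E^2 / (p_D p_F^3).
This yields a degree-4 equation in X; solving on (0,1), X = 0.824.

X = 0.824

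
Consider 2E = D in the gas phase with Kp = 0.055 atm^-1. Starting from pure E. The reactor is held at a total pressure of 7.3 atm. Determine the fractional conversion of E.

Basis: 1 mol E initially; let X = conversion of E. Extent ξ = 0.5X.
Species balance: n_E = 1 − X; n_D = 0.5X.
Total moles n_T = 1 − 0.5X.
With p_i = (n_i/n_T)P, Kp = p_D / (p_E^2).
Equating to 0.055 atm^-1 and solving on 0 < X < 1: X = 0.381.

X = 0.381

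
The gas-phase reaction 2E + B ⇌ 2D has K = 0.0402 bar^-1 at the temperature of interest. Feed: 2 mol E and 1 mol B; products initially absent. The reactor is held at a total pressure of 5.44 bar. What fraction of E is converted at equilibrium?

Take 2 mol E as basis and let X be its fractional conversion, so ξ = X.
Species balance: n_E = 2 − 2X; n_B = 1 − X; n_D = 2X.
Total moles n_T = 3 − X.
With p_i = (n_i/n_T)P, K = p_D^2 / (p_E^2 p_B).
Setting this equal to 0.0402 bar^-1 and taking the physical root (0 < X < 1) gives X = 0.200.

X = 0.200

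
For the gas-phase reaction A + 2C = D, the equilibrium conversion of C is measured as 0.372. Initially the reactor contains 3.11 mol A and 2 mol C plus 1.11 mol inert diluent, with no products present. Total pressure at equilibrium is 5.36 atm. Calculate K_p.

Take 2 mol C as basis and let X be its fractional conversion, so ξ = X.
Species balance: n_A = 3.11 − X; n_C = 2 − 2X; n_D = X; n_I = 1.11 (inert).
Total moles n_T = 6.22 − 2X.
At X = 0.372: n_A = 2.74, n_C = 1.26, n_D = 0.372, n_T = 5.48.
p_i = (n_i/n_T)·P. K_p = p_D / (p_A p_C^2) = 0.0899 atm^-2.

K_p = 0.0899 atm^-2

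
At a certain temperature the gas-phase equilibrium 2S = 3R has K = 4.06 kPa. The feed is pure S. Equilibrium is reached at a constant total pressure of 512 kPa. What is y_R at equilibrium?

y_R = 0.175

Take 1 mol S as basis and let X be its fractional conversion, so ξ = 0.5X.
At extent ξ: n_S = 1 − X; n_R = 1.5X.
n_T = Σnᵢ = 1 + 0.5X.
With p_i = (n_i/n_T)P, K = p_R^3 / (p_S^2).
Setting this equal to 4.06 kPa and taking the physical root (0 < X < 1) gives X = 0.124.
Then n_R = 0.186, n_T = 1.06, so y_R = 0.175.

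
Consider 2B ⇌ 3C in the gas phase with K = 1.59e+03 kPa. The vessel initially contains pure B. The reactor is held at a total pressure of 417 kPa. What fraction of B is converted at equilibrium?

Basis: 1 mol B initially; let X = conversion of B. Extent ξ = 0.5X.
At extent ξ: n_B = 1 − X; n_C = 1.5X.
Summing: n_T = 1 + 0.5X.
Mole fractions y_i = n_i/n_T; K = p_C^3 / (p_B^2) with p_i = y_i·P.
This yields a degree-3 equation in X; solving on (0,1), X = 0.609.

X = 0.609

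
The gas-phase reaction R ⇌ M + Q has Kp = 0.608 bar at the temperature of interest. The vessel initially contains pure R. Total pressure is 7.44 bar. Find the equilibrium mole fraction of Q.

Basis: 1 mol R initially; let X = conversion of R. Extent ξ = X.
Moles: n_R = 1 − X; n_M = X; n_Q = X.
Total moles n_T = 1 + X.
With p_i = (n_i/n_T)P, Kp = p_M p_Q / (p_R).
Equating to 0.608 bar and solving on 0 < X < 1: X = 0.275.
Then n_Q = 0.275, n_T = 1.27, so y_Q = 0.216.

y_Q = 0.216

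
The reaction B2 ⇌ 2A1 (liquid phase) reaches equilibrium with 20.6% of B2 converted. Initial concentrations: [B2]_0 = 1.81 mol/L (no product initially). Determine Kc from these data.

Let X = conversion of B2.
Concentrations: [B2] = 1.81 − 1.81X; [A1] = 3.62X.
At X = 0.206: [B2] = 1.44, [A1] = 0.746.
Kc = [A1]^2 / ([B2]) = 0.387 mol/L.

Kc = 0.387 mol/L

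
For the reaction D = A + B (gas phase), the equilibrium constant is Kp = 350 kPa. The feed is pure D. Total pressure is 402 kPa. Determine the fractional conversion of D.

X = 0.682

Basis: 1 mol D initially; let X = conversion of D. Extent ξ = X.
Species balance: n_D = 1 − X; n_A = X; n_B = X.
Total moles n_T = 1 + X.
y_i = n_i/n_T, p_i = y_i·P. Kp = p_A p_B / (p_D).
Equating to 350 kPa and solving on 0 < X < 1: X = 0.682.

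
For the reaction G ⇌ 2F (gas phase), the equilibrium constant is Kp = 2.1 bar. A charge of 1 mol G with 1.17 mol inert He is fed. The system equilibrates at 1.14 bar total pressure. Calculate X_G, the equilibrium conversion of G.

X = 0.663

Let X = conversion of G (basis 1 mol G); extent of reaction ξ = X.
Moles: n_G = 1 − X; n_F = 2X; n_I = 1.17 (inert).
n_T = Σnᵢ = 2.17 + X.
y_i = n_i/n_T, p_i = y_i·P. Kp = p_F^2 / (p_G).
Substituting and setting equal to 2.1 bar gives a polynomial in X; the root in (0,1) is X = 0.663.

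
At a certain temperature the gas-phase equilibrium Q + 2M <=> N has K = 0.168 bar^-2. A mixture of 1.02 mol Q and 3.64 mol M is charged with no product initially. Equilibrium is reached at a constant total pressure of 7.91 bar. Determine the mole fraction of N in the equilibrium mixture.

Take 1.02 mol Q as basis and let X be its fractional conversion, so ξ = 1.02X.
Moles: n_Q = 1.02 − 1.02X; n_M = 3.64 − 2.04X; n_N = 1.02X.
n_T = Σnᵢ = 4.66 − 2.04X.
Mole fractions y_i = n_i/n_T; K = p_N / (p_Q p_M^2) with p_i = y_i·P.
Equating to 0.168 bar^-2 and solving on 0 < X < 1: X = 0.820.
Then n_N = 0.836, n_T = 2.99, so y_N = 0.280.

y_N = 0.280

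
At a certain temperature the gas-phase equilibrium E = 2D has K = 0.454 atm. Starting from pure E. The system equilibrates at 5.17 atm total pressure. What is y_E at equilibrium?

Take 1 mol E as basis and let X be its fractional conversion, so ξ = X.
At extent ξ: n_E = 1 − X; n_D = 2X.
Summing: n_T = 1 + X.
Mole fractions y_i = n_i/n_T; K = p_D^2 / (p_E) with p_i = y_i·P.
Equating to 0.454 atm and solving on 0 < X < 1: X = 0.147.
Then n_E = 0.853, n_T = 1.15, so y_E = 0.744.

y_E = 0.744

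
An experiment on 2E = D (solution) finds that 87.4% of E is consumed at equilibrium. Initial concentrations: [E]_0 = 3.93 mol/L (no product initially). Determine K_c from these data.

K_c = 7 L/mol

Let X = conversion of E.
Concentrations: [E] = 3.93 − 3.93X; [D] = 1.97X.
At X = 0.874: [E] = 0.495, [D] = 1.72.
K_c = [D] / ([E]^2) = 7 L/mol.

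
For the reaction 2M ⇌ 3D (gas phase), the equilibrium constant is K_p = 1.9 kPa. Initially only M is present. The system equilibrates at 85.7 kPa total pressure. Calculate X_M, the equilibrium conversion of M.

Take 1 mol M as basis and let X be its fractional conversion, so ξ = 0.5X.
At extent ξ: n_M = 1 − X; n_D = 1.5X.
n_T = Σnᵢ = 1 + 0.5X.
With p_i = (n_i/n_T)P, K_p = p_D^3 / (p_M^2).
Setting this equal to 1.9 kPa and taking the physical root (0 < X < 1) gives X = 0.170.

X = 0.170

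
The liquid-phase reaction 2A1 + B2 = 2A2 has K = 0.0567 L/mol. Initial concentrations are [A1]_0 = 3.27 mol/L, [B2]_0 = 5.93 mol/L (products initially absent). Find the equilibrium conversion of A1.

X = 0.355

Let X = conversion of A1; extent ξ = 3.27X/2 mol/L.
Concentrations: [A1] = 3.27 − 3.27X; [B2] = 5.93 − 1.64X; [A2] = 3.27X.
K = [A2]^2 / ([A1]^2 [B2]).
Setting equal to 0.0567 and solving for X on (0,1) gives X = 0.355.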